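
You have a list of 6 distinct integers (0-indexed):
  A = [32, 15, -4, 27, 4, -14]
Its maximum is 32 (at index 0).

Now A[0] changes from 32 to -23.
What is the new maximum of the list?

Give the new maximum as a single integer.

Answer: 27

Derivation:
Old max = 32 (at index 0)
Change: A[0] 32 -> -23
Changed element WAS the max -> may need rescan.
  Max of remaining elements: 27
  New max = max(-23, 27) = 27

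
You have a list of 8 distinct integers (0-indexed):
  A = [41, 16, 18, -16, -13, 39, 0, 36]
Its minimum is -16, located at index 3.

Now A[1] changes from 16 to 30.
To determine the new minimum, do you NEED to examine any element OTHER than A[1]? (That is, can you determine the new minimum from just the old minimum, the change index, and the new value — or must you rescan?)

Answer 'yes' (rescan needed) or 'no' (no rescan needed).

Answer: no

Derivation:
Old min = -16 at index 3
Change at index 1: 16 -> 30
Index 1 was NOT the min. New min = min(-16, 30). No rescan of other elements needed.
Needs rescan: no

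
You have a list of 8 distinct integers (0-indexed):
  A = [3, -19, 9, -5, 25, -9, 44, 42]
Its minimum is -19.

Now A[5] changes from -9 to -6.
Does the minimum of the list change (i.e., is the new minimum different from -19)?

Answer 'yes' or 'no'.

Answer: no

Derivation:
Old min = -19
Change: A[5] -9 -> -6
Changed element was NOT the min; min changes only if -6 < -19.
New min = -19; changed? no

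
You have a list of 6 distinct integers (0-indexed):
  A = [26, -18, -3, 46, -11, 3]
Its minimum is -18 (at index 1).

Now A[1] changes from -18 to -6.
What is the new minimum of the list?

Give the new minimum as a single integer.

Answer: -11

Derivation:
Old min = -18 (at index 1)
Change: A[1] -18 -> -6
Changed element WAS the min. Need to check: is -6 still <= all others?
  Min of remaining elements: -11
  New min = min(-6, -11) = -11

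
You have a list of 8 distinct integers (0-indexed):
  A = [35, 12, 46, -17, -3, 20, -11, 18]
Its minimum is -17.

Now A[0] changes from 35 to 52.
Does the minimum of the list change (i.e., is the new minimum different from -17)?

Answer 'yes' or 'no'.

Answer: no

Derivation:
Old min = -17
Change: A[0] 35 -> 52
Changed element was NOT the min; min changes only if 52 < -17.
New min = -17; changed? no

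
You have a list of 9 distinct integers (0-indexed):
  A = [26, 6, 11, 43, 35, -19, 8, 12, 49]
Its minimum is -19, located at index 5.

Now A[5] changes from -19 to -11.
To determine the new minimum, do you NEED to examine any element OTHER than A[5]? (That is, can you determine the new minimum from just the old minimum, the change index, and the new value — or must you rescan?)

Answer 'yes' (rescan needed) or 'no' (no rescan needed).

Answer: yes

Derivation:
Old min = -19 at index 5
Change at index 5: -19 -> -11
Index 5 WAS the min and new value -11 > old min -19. Must rescan other elements to find the new min.
Needs rescan: yes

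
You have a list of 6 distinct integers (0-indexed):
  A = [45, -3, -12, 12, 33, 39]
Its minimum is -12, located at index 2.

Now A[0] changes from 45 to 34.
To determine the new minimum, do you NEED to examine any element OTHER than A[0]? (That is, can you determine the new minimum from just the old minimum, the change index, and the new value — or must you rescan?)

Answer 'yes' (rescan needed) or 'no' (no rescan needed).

Answer: no

Derivation:
Old min = -12 at index 2
Change at index 0: 45 -> 34
Index 0 was NOT the min. New min = min(-12, 34). No rescan of other elements needed.
Needs rescan: no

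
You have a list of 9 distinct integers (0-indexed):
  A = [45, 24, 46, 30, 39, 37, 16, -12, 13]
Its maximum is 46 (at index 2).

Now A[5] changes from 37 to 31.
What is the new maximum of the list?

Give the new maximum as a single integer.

Old max = 46 (at index 2)
Change: A[5] 37 -> 31
Changed element was NOT the old max.
  New max = max(old_max, new_val) = max(46, 31) = 46

Answer: 46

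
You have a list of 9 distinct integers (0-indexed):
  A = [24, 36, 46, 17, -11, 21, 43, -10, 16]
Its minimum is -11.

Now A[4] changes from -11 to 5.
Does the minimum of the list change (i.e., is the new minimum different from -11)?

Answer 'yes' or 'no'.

Answer: yes

Derivation:
Old min = -11
Change: A[4] -11 -> 5
Changed element was the min; new min must be rechecked.
New min = -10; changed? yes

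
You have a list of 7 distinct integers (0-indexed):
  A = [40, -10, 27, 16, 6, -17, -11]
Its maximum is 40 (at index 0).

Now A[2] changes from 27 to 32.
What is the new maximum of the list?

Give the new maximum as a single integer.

Answer: 40

Derivation:
Old max = 40 (at index 0)
Change: A[2] 27 -> 32
Changed element was NOT the old max.
  New max = max(old_max, new_val) = max(40, 32) = 40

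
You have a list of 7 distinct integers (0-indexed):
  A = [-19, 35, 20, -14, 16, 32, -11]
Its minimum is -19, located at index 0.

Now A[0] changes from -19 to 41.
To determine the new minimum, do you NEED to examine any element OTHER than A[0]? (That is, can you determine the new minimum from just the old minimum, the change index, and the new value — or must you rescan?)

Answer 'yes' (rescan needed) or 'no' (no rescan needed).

Old min = -19 at index 0
Change at index 0: -19 -> 41
Index 0 WAS the min and new value 41 > old min -19. Must rescan other elements to find the new min.
Needs rescan: yes

Answer: yes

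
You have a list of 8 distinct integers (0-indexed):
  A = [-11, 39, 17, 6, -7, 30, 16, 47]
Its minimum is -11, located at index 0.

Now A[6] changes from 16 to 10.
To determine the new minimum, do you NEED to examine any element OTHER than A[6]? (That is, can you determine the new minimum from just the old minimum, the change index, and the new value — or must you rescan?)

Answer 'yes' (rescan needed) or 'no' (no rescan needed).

Old min = -11 at index 0
Change at index 6: 16 -> 10
Index 6 was NOT the min. New min = min(-11, 10). No rescan of other elements needed.
Needs rescan: no

Answer: no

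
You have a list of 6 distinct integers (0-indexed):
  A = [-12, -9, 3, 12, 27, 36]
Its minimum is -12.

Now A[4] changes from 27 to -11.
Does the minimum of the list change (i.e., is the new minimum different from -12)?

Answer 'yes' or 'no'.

Old min = -12
Change: A[4] 27 -> -11
Changed element was NOT the min; min changes only if -11 < -12.
New min = -12; changed? no

Answer: no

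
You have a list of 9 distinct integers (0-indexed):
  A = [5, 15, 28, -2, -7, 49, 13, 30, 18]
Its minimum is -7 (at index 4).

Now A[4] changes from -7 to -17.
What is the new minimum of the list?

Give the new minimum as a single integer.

Old min = -7 (at index 4)
Change: A[4] -7 -> -17
Changed element WAS the min. Need to check: is -17 still <= all others?
  Min of remaining elements: -2
  New min = min(-17, -2) = -17

Answer: -17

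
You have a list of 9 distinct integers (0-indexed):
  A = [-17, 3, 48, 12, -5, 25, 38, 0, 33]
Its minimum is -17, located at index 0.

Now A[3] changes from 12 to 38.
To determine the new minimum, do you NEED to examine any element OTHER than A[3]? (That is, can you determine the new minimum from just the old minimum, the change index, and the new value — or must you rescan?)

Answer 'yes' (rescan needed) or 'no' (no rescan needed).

Answer: no

Derivation:
Old min = -17 at index 0
Change at index 3: 12 -> 38
Index 3 was NOT the min. New min = min(-17, 38). No rescan of other elements needed.
Needs rescan: no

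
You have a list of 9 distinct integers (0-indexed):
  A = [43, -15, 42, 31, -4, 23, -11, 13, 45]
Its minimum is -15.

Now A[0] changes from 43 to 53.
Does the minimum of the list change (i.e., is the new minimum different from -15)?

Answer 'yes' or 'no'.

Answer: no

Derivation:
Old min = -15
Change: A[0] 43 -> 53
Changed element was NOT the min; min changes only if 53 < -15.
New min = -15; changed? no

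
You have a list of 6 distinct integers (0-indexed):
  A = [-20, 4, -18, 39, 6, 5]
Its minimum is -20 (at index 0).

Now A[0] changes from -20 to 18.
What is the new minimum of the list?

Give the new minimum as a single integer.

Answer: -18

Derivation:
Old min = -20 (at index 0)
Change: A[0] -20 -> 18
Changed element WAS the min. Need to check: is 18 still <= all others?
  Min of remaining elements: -18
  New min = min(18, -18) = -18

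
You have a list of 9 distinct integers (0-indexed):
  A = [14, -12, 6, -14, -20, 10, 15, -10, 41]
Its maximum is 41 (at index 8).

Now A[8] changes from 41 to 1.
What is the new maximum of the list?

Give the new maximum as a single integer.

Old max = 41 (at index 8)
Change: A[8] 41 -> 1
Changed element WAS the max -> may need rescan.
  Max of remaining elements: 15
  New max = max(1, 15) = 15

Answer: 15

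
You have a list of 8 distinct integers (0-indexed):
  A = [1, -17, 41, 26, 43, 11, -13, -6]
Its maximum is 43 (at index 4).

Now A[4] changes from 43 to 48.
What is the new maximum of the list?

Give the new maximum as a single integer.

Answer: 48

Derivation:
Old max = 43 (at index 4)
Change: A[4] 43 -> 48
Changed element WAS the max -> may need rescan.
  Max of remaining elements: 41
  New max = max(48, 41) = 48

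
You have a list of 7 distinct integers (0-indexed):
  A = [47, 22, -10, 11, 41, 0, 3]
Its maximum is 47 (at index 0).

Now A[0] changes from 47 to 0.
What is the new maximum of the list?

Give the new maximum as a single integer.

Old max = 47 (at index 0)
Change: A[0] 47 -> 0
Changed element WAS the max -> may need rescan.
  Max of remaining elements: 41
  New max = max(0, 41) = 41

Answer: 41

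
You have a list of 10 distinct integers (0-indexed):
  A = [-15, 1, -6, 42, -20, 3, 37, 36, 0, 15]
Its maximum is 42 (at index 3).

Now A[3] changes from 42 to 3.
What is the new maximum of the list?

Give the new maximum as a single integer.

Answer: 37

Derivation:
Old max = 42 (at index 3)
Change: A[3] 42 -> 3
Changed element WAS the max -> may need rescan.
  Max of remaining elements: 37
  New max = max(3, 37) = 37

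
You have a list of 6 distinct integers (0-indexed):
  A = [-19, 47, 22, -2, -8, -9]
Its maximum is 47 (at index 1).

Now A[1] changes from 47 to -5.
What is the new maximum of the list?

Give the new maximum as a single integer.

Old max = 47 (at index 1)
Change: A[1] 47 -> -5
Changed element WAS the max -> may need rescan.
  Max of remaining elements: 22
  New max = max(-5, 22) = 22

Answer: 22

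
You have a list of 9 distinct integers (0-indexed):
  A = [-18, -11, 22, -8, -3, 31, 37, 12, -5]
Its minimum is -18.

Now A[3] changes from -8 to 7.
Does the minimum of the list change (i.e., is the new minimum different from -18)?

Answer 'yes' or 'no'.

Answer: no

Derivation:
Old min = -18
Change: A[3] -8 -> 7
Changed element was NOT the min; min changes only if 7 < -18.
New min = -18; changed? no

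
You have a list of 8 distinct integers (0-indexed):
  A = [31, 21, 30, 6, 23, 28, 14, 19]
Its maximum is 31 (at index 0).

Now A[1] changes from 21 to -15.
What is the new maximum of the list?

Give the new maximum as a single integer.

Answer: 31

Derivation:
Old max = 31 (at index 0)
Change: A[1] 21 -> -15
Changed element was NOT the old max.
  New max = max(old_max, new_val) = max(31, -15) = 31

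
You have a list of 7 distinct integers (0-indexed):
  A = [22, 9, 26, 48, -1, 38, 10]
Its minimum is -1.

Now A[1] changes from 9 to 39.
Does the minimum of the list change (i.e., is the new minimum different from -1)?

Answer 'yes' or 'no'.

Old min = -1
Change: A[1] 9 -> 39
Changed element was NOT the min; min changes only if 39 < -1.
New min = -1; changed? no

Answer: no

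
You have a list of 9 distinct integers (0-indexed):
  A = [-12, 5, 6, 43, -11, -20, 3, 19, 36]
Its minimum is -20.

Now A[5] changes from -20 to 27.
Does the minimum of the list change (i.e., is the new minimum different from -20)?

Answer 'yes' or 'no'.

Old min = -20
Change: A[5] -20 -> 27
Changed element was the min; new min must be rechecked.
New min = -12; changed? yes

Answer: yes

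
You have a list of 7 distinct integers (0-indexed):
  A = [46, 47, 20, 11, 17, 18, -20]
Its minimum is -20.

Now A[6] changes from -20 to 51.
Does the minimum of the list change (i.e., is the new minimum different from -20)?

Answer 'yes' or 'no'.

Old min = -20
Change: A[6] -20 -> 51
Changed element was the min; new min must be rechecked.
New min = 11; changed? yes

Answer: yes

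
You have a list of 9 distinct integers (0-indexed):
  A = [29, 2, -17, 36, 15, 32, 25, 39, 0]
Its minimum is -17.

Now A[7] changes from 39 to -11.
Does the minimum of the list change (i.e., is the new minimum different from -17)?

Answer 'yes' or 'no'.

Answer: no

Derivation:
Old min = -17
Change: A[7] 39 -> -11
Changed element was NOT the min; min changes only if -11 < -17.
New min = -17; changed? no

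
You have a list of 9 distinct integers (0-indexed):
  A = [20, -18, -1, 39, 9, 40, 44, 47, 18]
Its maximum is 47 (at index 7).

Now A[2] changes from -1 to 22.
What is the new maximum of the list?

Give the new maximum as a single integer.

Old max = 47 (at index 7)
Change: A[2] -1 -> 22
Changed element was NOT the old max.
  New max = max(old_max, new_val) = max(47, 22) = 47

Answer: 47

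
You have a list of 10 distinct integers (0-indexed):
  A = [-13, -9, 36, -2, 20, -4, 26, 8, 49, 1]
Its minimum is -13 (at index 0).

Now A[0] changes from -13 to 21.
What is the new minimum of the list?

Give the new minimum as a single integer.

Old min = -13 (at index 0)
Change: A[0] -13 -> 21
Changed element WAS the min. Need to check: is 21 still <= all others?
  Min of remaining elements: -9
  New min = min(21, -9) = -9

Answer: -9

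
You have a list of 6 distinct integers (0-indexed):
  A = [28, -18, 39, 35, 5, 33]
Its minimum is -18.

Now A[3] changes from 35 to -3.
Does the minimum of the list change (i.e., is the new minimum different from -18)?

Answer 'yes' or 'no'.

Old min = -18
Change: A[3] 35 -> -3
Changed element was NOT the min; min changes only if -3 < -18.
New min = -18; changed? no

Answer: no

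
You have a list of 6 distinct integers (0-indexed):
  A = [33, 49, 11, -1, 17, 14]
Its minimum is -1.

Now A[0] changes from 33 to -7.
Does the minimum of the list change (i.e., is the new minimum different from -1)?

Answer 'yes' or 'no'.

Old min = -1
Change: A[0] 33 -> -7
Changed element was NOT the min; min changes only if -7 < -1.
New min = -7; changed? yes

Answer: yes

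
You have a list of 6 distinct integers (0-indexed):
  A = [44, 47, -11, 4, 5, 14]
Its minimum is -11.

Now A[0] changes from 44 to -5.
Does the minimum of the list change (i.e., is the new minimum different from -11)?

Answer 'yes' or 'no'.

Answer: no

Derivation:
Old min = -11
Change: A[0] 44 -> -5
Changed element was NOT the min; min changes only if -5 < -11.
New min = -11; changed? no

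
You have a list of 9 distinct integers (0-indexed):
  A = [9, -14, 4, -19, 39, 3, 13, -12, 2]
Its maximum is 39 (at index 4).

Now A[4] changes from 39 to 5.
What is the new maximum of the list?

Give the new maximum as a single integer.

Answer: 13

Derivation:
Old max = 39 (at index 4)
Change: A[4] 39 -> 5
Changed element WAS the max -> may need rescan.
  Max of remaining elements: 13
  New max = max(5, 13) = 13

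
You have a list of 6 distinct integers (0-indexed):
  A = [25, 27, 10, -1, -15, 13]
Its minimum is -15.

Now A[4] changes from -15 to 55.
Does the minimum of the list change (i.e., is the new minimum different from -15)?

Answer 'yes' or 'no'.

Old min = -15
Change: A[4] -15 -> 55
Changed element was the min; new min must be rechecked.
New min = -1; changed? yes

Answer: yes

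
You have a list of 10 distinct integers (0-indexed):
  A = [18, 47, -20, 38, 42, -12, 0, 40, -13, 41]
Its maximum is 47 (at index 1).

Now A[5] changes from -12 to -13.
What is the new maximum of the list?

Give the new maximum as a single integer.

Answer: 47

Derivation:
Old max = 47 (at index 1)
Change: A[5] -12 -> -13
Changed element was NOT the old max.
  New max = max(old_max, new_val) = max(47, -13) = 47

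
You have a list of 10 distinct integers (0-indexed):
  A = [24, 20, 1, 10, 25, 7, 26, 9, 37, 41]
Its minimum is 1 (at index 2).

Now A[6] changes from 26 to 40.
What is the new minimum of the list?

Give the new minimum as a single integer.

Answer: 1

Derivation:
Old min = 1 (at index 2)
Change: A[6] 26 -> 40
Changed element was NOT the old min.
  New min = min(old_min, new_val) = min(1, 40) = 1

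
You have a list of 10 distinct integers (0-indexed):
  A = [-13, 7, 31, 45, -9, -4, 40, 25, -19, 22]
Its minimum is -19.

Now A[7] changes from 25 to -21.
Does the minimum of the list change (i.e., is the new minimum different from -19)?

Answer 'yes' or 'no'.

Old min = -19
Change: A[7] 25 -> -21
Changed element was NOT the min; min changes only if -21 < -19.
New min = -21; changed? yes

Answer: yes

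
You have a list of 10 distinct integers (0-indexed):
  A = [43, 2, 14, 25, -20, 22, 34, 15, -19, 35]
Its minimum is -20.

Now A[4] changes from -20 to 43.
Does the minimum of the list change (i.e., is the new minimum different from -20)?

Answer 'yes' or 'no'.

Old min = -20
Change: A[4] -20 -> 43
Changed element was the min; new min must be rechecked.
New min = -19; changed? yes

Answer: yes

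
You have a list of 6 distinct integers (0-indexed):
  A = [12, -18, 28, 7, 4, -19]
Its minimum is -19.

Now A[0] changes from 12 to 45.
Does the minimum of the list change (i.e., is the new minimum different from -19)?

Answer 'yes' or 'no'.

Answer: no

Derivation:
Old min = -19
Change: A[0] 12 -> 45
Changed element was NOT the min; min changes only if 45 < -19.
New min = -19; changed? no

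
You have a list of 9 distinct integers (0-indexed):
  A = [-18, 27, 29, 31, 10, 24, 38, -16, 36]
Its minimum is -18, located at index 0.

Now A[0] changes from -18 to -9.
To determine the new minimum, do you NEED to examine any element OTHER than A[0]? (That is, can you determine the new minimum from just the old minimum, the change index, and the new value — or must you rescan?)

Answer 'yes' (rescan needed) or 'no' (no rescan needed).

Old min = -18 at index 0
Change at index 0: -18 -> -9
Index 0 WAS the min and new value -9 > old min -18. Must rescan other elements to find the new min.
Needs rescan: yes

Answer: yes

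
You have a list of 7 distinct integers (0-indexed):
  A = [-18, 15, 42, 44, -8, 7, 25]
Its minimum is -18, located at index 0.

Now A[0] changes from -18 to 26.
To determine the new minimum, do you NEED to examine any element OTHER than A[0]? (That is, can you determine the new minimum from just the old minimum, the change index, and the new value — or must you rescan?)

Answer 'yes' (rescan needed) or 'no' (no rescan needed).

Answer: yes

Derivation:
Old min = -18 at index 0
Change at index 0: -18 -> 26
Index 0 WAS the min and new value 26 > old min -18. Must rescan other elements to find the new min.
Needs rescan: yes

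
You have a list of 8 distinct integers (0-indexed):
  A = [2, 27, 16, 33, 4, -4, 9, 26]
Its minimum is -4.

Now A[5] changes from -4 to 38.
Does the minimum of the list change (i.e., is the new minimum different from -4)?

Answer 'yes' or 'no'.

Old min = -4
Change: A[5] -4 -> 38
Changed element was the min; new min must be rechecked.
New min = 2; changed? yes

Answer: yes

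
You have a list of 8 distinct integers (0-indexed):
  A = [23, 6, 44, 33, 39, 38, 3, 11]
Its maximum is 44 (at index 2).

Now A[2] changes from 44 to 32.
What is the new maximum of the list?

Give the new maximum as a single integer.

Old max = 44 (at index 2)
Change: A[2] 44 -> 32
Changed element WAS the max -> may need rescan.
  Max of remaining elements: 39
  New max = max(32, 39) = 39

Answer: 39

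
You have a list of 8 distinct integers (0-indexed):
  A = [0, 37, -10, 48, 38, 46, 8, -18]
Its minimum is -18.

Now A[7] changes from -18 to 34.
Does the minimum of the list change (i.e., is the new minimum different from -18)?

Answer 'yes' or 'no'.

Answer: yes

Derivation:
Old min = -18
Change: A[7] -18 -> 34
Changed element was the min; new min must be rechecked.
New min = -10; changed? yes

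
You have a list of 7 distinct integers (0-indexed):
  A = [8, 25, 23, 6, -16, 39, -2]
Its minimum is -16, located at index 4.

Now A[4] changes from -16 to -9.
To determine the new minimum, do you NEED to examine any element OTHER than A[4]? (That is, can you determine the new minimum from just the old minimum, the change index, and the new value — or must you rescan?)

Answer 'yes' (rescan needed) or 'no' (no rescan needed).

Answer: yes

Derivation:
Old min = -16 at index 4
Change at index 4: -16 -> -9
Index 4 WAS the min and new value -9 > old min -16. Must rescan other elements to find the new min.
Needs rescan: yes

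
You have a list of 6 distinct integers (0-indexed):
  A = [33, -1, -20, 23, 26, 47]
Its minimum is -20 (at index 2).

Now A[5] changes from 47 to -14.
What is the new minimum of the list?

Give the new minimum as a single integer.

Old min = -20 (at index 2)
Change: A[5] 47 -> -14
Changed element was NOT the old min.
  New min = min(old_min, new_val) = min(-20, -14) = -20

Answer: -20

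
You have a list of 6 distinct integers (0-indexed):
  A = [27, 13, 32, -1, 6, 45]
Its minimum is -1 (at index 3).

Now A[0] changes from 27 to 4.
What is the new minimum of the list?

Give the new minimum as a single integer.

Answer: -1

Derivation:
Old min = -1 (at index 3)
Change: A[0] 27 -> 4
Changed element was NOT the old min.
  New min = min(old_min, new_val) = min(-1, 4) = -1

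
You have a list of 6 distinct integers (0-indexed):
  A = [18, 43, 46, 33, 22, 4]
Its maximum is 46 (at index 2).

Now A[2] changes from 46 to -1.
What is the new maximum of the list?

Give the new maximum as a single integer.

Answer: 43

Derivation:
Old max = 46 (at index 2)
Change: A[2] 46 -> -1
Changed element WAS the max -> may need rescan.
  Max of remaining elements: 43
  New max = max(-1, 43) = 43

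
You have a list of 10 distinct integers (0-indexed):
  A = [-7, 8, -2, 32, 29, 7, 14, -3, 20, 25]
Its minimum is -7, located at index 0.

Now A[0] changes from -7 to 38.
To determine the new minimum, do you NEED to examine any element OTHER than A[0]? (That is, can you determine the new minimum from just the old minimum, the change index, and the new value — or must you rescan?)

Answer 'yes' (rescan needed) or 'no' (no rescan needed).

Answer: yes

Derivation:
Old min = -7 at index 0
Change at index 0: -7 -> 38
Index 0 WAS the min and new value 38 > old min -7. Must rescan other elements to find the new min.
Needs rescan: yes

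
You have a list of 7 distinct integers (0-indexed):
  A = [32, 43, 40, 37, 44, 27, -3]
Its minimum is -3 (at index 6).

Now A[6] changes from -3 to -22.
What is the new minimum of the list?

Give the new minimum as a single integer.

Old min = -3 (at index 6)
Change: A[6] -3 -> -22
Changed element WAS the min. Need to check: is -22 still <= all others?
  Min of remaining elements: 27
  New min = min(-22, 27) = -22

Answer: -22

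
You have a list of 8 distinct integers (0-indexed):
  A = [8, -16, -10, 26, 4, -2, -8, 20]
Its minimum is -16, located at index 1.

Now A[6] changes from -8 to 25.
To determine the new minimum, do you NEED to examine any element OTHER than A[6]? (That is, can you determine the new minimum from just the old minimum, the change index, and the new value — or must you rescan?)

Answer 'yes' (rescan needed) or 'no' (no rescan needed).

Answer: no

Derivation:
Old min = -16 at index 1
Change at index 6: -8 -> 25
Index 6 was NOT the min. New min = min(-16, 25). No rescan of other elements needed.
Needs rescan: no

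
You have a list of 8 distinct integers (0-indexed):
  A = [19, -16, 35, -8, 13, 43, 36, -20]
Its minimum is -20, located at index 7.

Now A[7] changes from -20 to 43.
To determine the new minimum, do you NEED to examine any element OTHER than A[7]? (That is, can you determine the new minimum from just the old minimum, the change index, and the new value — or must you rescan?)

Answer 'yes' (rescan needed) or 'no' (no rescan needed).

Old min = -20 at index 7
Change at index 7: -20 -> 43
Index 7 WAS the min and new value 43 > old min -20. Must rescan other elements to find the new min.
Needs rescan: yes

Answer: yes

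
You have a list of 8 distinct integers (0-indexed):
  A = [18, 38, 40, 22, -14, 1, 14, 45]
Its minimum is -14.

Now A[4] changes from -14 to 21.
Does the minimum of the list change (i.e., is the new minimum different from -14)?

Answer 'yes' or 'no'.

Old min = -14
Change: A[4] -14 -> 21
Changed element was the min; new min must be rechecked.
New min = 1; changed? yes

Answer: yes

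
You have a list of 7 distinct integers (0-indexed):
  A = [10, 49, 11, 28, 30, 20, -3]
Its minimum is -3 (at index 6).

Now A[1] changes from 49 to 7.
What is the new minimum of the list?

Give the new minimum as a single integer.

Old min = -3 (at index 6)
Change: A[1] 49 -> 7
Changed element was NOT the old min.
  New min = min(old_min, new_val) = min(-3, 7) = -3

Answer: -3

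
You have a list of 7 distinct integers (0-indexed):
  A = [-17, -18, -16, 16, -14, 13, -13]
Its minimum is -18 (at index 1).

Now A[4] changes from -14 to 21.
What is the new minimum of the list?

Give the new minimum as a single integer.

Old min = -18 (at index 1)
Change: A[4] -14 -> 21
Changed element was NOT the old min.
  New min = min(old_min, new_val) = min(-18, 21) = -18

Answer: -18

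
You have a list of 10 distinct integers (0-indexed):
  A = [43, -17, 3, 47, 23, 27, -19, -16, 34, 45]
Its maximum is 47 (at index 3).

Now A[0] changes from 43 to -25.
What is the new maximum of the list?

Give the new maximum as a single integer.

Old max = 47 (at index 3)
Change: A[0] 43 -> -25
Changed element was NOT the old max.
  New max = max(old_max, new_val) = max(47, -25) = 47

Answer: 47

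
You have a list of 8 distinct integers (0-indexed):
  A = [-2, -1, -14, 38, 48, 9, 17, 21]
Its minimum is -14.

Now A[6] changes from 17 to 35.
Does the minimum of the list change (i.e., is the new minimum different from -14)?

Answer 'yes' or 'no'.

Old min = -14
Change: A[6] 17 -> 35
Changed element was NOT the min; min changes only if 35 < -14.
New min = -14; changed? no

Answer: no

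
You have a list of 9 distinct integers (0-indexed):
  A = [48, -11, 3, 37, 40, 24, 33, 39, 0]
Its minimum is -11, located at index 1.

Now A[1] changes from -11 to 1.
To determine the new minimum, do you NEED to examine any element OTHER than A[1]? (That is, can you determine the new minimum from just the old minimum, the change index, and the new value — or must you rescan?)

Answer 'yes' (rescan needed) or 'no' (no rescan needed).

Answer: yes

Derivation:
Old min = -11 at index 1
Change at index 1: -11 -> 1
Index 1 WAS the min and new value 1 > old min -11. Must rescan other elements to find the new min.
Needs rescan: yes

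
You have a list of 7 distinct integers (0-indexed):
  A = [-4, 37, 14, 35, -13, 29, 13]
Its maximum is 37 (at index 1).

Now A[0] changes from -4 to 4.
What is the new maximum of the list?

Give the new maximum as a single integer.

Answer: 37

Derivation:
Old max = 37 (at index 1)
Change: A[0] -4 -> 4
Changed element was NOT the old max.
  New max = max(old_max, new_val) = max(37, 4) = 37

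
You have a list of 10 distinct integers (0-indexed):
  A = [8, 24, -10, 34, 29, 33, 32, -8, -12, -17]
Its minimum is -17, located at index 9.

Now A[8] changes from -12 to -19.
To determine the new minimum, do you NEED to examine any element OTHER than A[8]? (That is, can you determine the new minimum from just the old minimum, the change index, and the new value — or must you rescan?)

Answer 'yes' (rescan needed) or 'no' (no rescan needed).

Answer: no

Derivation:
Old min = -17 at index 9
Change at index 8: -12 -> -19
Index 8 was NOT the min. New min = min(-17, -19). No rescan of other elements needed.
Needs rescan: no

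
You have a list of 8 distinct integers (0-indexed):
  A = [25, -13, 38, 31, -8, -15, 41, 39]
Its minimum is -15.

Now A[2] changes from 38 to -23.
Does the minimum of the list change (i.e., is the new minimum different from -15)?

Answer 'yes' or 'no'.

Answer: yes

Derivation:
Old min = -15
Change: A[2] 38 -> -23
Changed element was NOT the min; min changes only if -23 < -15.
New min = -23; changed? yes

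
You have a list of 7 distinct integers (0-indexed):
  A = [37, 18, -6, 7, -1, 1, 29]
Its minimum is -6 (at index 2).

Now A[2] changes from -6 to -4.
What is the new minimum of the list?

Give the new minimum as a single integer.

Old min = -6 (at index 2)
Change: A[2] -6 -> -4
Changed element WAS the min. Need to check: is -4 still <= all others?
  Min of remaining elements: -1
  New min = min(-4, -1) = -4

Answer: -4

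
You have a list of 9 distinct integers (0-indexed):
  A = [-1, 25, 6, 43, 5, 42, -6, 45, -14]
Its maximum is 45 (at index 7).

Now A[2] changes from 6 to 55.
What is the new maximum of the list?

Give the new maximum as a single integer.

Answer: 55

Derivation:
Old max = 45 (at index 7)
Change: A[2] 6 -> 55
Changed element was NOT the old max.
  New max = max(old_max, new_val) = max(45, 55) = 55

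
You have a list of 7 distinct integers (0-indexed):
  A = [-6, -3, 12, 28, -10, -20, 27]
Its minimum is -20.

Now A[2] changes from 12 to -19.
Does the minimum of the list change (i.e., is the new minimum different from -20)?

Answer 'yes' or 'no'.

Answer: no

Derivation:
Old min = -20
Change: A[2] 12 -> -19
Changed element was NOT the min; min changes only if -19 < -20.
New min = -20; changed? no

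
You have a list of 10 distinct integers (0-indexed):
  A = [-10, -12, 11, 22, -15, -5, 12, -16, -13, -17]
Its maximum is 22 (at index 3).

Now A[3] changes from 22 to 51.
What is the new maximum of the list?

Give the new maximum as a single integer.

Answer: 51

Derivation:
Old max = 22 (at index 3)
Change: A[3] 22 -> 51
Changed element WAS the max -> may need rescan.
  Max of remaining elements: 12
  New max = max(51, 12) = 51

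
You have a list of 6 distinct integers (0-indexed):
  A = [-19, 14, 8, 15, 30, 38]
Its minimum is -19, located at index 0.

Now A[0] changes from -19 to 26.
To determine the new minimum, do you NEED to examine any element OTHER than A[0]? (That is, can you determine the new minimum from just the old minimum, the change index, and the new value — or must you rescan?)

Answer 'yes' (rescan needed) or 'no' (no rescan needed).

Old min = -19 at index 0
Change at index 0: -19 -> 26
Index 0 WAS the min and new value 26 > old min -19. Must rescan other elements to find the new min.
Needs rescan: yes

Answer: yes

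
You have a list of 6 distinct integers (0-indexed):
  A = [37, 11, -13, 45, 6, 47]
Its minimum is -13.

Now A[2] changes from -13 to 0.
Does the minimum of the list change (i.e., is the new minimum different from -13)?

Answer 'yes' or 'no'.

Answer: yes

Derivation:
Old min = -13
Change: A[2] -13 -> 0
Changed element was the min; new min must be rechecked.
New min = 0; changed? yes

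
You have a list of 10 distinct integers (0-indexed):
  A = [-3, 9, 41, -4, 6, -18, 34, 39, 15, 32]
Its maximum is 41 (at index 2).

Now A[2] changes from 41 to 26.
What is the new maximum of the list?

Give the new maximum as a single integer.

Answer: 39

Derivation:
Old max = 41 (at index 2)
Change: A[2] 41 -> 26
Changed element WAS the max -> may need rescan.
  Max of remaining elements: 39
  New max = max(26, 39) = 39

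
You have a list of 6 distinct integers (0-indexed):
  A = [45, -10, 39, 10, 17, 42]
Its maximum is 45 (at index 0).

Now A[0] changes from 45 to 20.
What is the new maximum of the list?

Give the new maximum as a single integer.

Answer: 42

Derivation:
Old max = 45 (at index 0)
Change: A[0] 45 -> 20
Changed element WAS the max -> may need rescan.
  Max of remaining elements: 42
  New max = max(20, 42) = 42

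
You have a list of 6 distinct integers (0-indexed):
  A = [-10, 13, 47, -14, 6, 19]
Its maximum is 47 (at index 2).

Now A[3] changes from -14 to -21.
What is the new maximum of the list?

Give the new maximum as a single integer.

Answer: 47

Derivation:
Old max = 47 (at index 2)
Change: A[3] -14 -> -21
Changed element was NOT the old max.
  New max = max(old_max, new_val) = max(47, -21) = 47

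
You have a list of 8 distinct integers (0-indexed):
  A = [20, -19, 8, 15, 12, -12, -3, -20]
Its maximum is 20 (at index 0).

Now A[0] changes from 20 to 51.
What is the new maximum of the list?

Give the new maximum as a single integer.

Old max = 20 (at index 0)
Change: A[0] 20 -> 51
Changed element WAS the max -> may need rescan.
  Max of remaining elements: 15
  New max = max(51, 15) = 51

Answer: 51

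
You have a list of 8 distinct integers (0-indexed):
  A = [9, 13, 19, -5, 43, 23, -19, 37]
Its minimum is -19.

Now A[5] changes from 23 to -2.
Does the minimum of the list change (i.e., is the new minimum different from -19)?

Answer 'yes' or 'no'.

Answer: no

Derivation:
Old min = -19
Change: A[5] 23 -> -2
Changed element was NOT the min; min changes only if -2 < -19.
New min = -19; changed? no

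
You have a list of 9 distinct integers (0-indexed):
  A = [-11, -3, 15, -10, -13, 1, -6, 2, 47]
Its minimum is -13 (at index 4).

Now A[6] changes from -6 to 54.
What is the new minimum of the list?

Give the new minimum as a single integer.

Old min = -13 (at index 4)
Change: A[6] -6 -> 54
Changed element was NOT the old min.
  New min = min(old_min, new_val) = min(-13, 54) = -13

Answer: -13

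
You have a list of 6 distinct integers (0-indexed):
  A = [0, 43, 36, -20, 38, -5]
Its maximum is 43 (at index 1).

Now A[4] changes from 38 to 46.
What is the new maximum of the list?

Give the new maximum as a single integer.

Old max = 43 (at index 1)
Change: A[4] 38 -> 46
Changed element was NOT the old max.
  New max = max(old_max, new_val) = max(43, 46) = 46

Answer: 46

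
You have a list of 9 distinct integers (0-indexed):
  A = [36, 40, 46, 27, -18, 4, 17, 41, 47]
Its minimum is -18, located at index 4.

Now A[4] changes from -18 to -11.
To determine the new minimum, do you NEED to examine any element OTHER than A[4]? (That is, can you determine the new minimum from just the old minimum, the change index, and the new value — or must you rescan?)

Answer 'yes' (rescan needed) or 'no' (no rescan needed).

Old min = -18 at index 4
Change at index 4: -18 -> -11
Index 4 WAS the min and new value -11 > old min -18. Must rescan other elements to find the new min.
Needs rescan: yes

Answer: yes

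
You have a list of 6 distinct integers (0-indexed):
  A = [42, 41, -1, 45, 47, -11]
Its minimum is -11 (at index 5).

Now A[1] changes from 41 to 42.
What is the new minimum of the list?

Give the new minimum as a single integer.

Answer: -11

Derivation:
Old min = -11 (at index 5)
Change: A[1] 41 -> 42
Changed element was NOT the old min.
  New min = min(old_min, new_val) = min(-11, 42) = -11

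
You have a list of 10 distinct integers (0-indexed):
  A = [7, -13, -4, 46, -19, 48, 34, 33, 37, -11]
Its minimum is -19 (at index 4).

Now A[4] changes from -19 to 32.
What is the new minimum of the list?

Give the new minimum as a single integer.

Old min = -19 (at index 4)
Change: A[4] -19 -> 32
Changed element WAS the min. Need to check: is 32 still <= all others?
  Min of remaining elements: -13
  New min = min(32, -13) = -13

Answer: -13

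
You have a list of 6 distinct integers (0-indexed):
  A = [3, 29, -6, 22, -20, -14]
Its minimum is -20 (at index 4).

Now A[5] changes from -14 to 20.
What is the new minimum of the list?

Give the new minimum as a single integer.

Old min = -20 (at index 4)
Change: A[5] -14 -> 20
Changed element was NOT the old min.
  New min = min(old_min, new_val) = min(-20, 20) = -20

Answer: -20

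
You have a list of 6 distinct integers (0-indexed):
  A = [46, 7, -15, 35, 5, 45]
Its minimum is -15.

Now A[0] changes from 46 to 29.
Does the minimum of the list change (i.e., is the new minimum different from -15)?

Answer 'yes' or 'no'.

Old min = -15
Change: A[0] 46 -> 29
Changed element was NOT the min; min changes only if 29 < -15.
New min = -15; changed? no

Answer: no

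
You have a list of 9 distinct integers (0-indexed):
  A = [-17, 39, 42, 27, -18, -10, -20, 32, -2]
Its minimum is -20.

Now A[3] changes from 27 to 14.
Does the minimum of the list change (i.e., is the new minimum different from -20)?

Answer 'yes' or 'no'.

Old min = -20
Change: A[3] 27 -> 14
Changed element was NOT the min; min changes only if 14 < -20.
New min = -20; changed? no

Answer: no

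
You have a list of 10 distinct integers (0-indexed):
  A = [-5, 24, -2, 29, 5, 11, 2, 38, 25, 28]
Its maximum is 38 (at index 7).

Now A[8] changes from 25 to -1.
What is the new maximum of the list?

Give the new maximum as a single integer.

Answer: 38

Derivation:
Old max = 38 (at index 7)
Change: A[8] 25 -> -1
Changed element was NOT the old max.
  New max = max(old_max, new_val) = max(38, -1) = 38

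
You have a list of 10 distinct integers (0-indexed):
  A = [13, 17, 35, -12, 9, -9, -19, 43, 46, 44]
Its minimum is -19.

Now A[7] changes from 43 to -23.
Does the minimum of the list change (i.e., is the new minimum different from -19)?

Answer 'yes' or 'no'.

Old min = -19
Change: A[7] 43 -> -23
Changed element was NOT the min; min changes only if -23 < -19.
New min = -23; changed? yes

Answer: yes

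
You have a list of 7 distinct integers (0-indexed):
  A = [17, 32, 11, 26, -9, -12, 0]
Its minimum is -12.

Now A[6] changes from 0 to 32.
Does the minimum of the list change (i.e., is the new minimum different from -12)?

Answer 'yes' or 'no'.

Answer: no

Derivation:
Old min = -12
Change: A[6] 0 -> 32
Changed element was NOT the min; min changes only if 32 < -12.
New min = -12; changed? no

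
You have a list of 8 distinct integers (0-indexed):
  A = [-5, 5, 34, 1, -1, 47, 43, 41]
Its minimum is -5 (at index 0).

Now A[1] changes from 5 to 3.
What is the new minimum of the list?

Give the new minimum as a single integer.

Old min = -5 (at index 0)
Change: A[1] 5 -> 3
Changed element was NOT the old min.
  New min = min(old_min, new_val) = min(-5, 3) = -5

Answer: -5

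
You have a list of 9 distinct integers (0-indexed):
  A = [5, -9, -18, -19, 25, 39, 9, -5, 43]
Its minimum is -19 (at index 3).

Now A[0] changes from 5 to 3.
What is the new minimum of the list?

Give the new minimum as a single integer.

Old min = -19 (at index 3)
Change: A[0] 5 -> 3
Changed element was NOT the old min.
  New min = min(old_min, new_val) = min(-19, 3) = -19

Answer: -19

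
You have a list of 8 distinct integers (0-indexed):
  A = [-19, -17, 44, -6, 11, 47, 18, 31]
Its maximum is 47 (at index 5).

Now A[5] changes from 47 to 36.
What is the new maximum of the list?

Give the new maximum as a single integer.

Old max = 47 (at index 5)
Change: A[5] 47 -> 36
Changed element WAS the max -> may need rescan.
  Max of remaining elements: 44
  New max = max(36, 44) = 44

Answer: 44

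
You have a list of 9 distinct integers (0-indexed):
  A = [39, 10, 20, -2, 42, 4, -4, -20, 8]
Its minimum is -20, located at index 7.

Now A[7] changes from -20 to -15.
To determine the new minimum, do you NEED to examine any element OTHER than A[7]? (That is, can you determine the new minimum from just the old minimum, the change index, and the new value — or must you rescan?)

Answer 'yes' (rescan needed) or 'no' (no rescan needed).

Old min = -20 at index 7
Change at index 7: -20 -> -15
Index 7 WAS the min and new value -15 > old min -20. Must rescan other elements to find the new min.
Needs rescan: yes

Answer: yes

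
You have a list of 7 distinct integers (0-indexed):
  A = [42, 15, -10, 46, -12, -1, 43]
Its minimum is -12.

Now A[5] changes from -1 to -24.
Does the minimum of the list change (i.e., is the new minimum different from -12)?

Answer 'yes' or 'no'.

Answer: yes

Derivation:
Old min = -12
Change: A[5] -1 -> -24
Changed element was NOT the min; min changes only if -24 < -12.
New min = -24; changed? yes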